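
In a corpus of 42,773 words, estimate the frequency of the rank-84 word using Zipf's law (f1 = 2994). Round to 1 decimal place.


Zipf's law: f(r) = f(1) / r
f(1) = 2994
f(84) = 2994 / 84
= 35.6 occurrences


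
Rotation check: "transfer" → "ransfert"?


Word: "transfer", Candidate: "ransfert"
Method: check if candidate is substring of word+word
"transfertransfer" contains "ransfert"? Yes
Is rotation = Yes


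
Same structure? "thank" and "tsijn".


Pattern of "thank": [0, 1, 2, 3, 4]
Pattern of "tsijn": [0, 1, 2, 3, 4]
Patterns match
Same pattern = Yes


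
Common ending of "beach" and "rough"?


Word 1: "beach"
Word 2: "rough"
Comparing from end:
  Pos -1: 'h' == 'h'
  Pos -2: 'c' != 'g' (stop)
LCS = "h" (length 1)


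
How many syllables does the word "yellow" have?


Word: "yellow"
Syllable breakdown: yel / low
Counting: 2 parts
= 2 syllables


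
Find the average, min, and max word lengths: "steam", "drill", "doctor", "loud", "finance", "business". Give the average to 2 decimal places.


Lengths: "steam"=5, "drill"=5, "doctor"=6, "loud"=4, "finance"=7, "business"=8
Sum = 35, Count = 6
Average = 35/6 = 5.83
= avg=5.83, min=4, max=8


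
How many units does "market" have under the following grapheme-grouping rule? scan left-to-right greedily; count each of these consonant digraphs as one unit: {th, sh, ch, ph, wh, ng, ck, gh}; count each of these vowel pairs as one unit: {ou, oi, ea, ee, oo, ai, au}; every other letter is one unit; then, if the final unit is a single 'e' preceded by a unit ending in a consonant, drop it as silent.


Word: "market" (6 letters)
Left-to-right scan:
  1. 'm' (letter)
  2. 'a' (letter)
  3. 'r' (letter)
  4. 'k' (letter)
  5. 'e' (letter)
  6. 't' (letter)
Units from scan: 6
Sound units = 6 units


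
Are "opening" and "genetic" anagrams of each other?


Word 1: "opening" → sorted: eginnop
Word 2: "genetic" → sorted: ceegint
Same letters? eginnop != ceegint
Anagram = No


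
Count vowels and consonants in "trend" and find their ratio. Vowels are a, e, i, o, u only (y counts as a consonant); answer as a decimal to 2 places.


Word: "trend"
Vowels (a,e,i,o,u): 1
Consonants: 4
Ratio = 1/4
= 0.25


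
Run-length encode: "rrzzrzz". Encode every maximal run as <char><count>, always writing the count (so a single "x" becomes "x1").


String: "rrzzrzz"
Scanning for consecutive runs:
  'r' x 2
  'z' x 2
  'r' x 1
  'z' x 2
RLE = "r2z2r1z2"


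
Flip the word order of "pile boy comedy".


Original: "pile boy comedy"
Words (1..n): pile | boy | comedy
Reversed (n..1): comedy | boy | pile
Result = "comedy boy pile"


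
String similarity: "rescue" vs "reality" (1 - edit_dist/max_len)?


Word 1: "rescue" (length 6)
Word 2: "reality" (length 7)
One optimal edit sequence:
  1. keep 'r'
  2. keep 'e'
  3. insert 'a'  (+1)
  4. substitute 's' -> 'l'  (+1)
  5. substitute 'c' -> 'i'  (+1)
  6. substitute 'u' -> 't'  (+1)
  7. substitute 'e' -> 'y'  (+1)
Edit distance = 5
Max length = max(6, 7) = 7
Similarity = 1 - 5/7
= 0.2857


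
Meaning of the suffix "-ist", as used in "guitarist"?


Suffix: -ist
Example: guitarist = guitar + -ist
Meaning = one who practices


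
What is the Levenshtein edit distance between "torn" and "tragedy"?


Word 1: "torn" (length 4)
Word 2: "tragedy" (length 7)
One optimal edit sequence (insert/delete/substitute each cost 1):
  1. keep 't'
  2. insert 'r'  (+1)
  3. insert 'a'  (+1)
  4. insert 'g'  (+1)
  5. substitute 'o' -> 'e'  (+1)
  6. substitute 'r' -> 'd'  (+1)
  7. substitute 'n' -> 'y'  (+1)
Total edit operations: 6
Edit distance = 6


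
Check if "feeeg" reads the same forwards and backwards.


Word: "feeeg"
Reversed: "geeef"
Forward == Backward? feeeg != geeef
Palindrome = No


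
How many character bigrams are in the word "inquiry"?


Word: "inquiry" (length 7)
Number of 2-grams = length - 2 + 1 = 7 - 2 + 1
= 6


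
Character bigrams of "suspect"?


Word: "suspect" (length 7)
Number of bigrams = 7 - 2 + 1 = 6
  Position 0: "su"
  Position 1: "us"
  Position 2: "sp"
  Position 3: "pe"
  Position 4: "ec"
  Position 5: "ct"
Bigrams = "su", "us", "sp", "pe", "ec", "ct"


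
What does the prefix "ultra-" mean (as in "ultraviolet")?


Prefix: ultra-
Example: ultraviolet = ultra- + violet
Meaning = beyond


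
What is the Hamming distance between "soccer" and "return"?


Comparing character by character (same length = 6):
  Pos 0: 's' vs 'r' !=
  Pos 1: 'o' vs 'e' !=
  Pos 2: 'c' vs 't' !=
  Pos 3: 'c' vs 'u' !=
  Pos 4: 'e' vs 'r' !=
  Pos 5: 'r' vs 'n' !=
Hamming distance = 6


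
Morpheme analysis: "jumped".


Word: "jumped"
Morphemes: jump / -ed
Each morpheme carries meaning
= 2 morphemes


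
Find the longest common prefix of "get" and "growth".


Word 1: "get"
Word 2: "growth"
Comparing from start:
  Pos 0: 'g' == 'g'
  Pos 1: 'e' != 'r' (stop)
LCP = "g" (length 1)


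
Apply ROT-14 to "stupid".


Word: "stupid"
Shift: 14
Each letter → (letter + shift) mod 26:
  's' (18) + 14 = 6 → 'g'
  't' (19) + 14 = 7 → 'h'
  'u' (20) + 14 = 8 → 'i'
  'p' (15) + 14 = 3 → 'd'
  'i' (8) + 14 = 22 → 'w'
  'd' (3) + 14 = 17 → 'r'
Result = "ghidwr"


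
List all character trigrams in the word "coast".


Word: "coast" (length 5)
Number of trigrams = 5 - 3 + 1 = 3
  Position 0: "coa"
  Position 1: "oas"
  Position 2: "ast"
Trigrams = "coa", "oas", "ast"


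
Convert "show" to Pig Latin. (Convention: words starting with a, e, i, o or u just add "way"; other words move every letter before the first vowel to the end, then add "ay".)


Word: "show"
Starts with consonant(s) → move to end, add 'ay'
Consonant cluster: "sh"
Pig Latin = "owshay"


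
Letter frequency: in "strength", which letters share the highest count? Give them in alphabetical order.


Word: "strength"
Letter counts:
  'e': 1
  'g': 1
  'h': 1
  'n': 1
  'r': 1
  's': 1
  't': 2
Maximum count = 2
Most frequent = 't' (2 times each)


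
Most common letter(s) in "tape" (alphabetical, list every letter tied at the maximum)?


Word: "tape"
Letter counts:
  'a': 1
  'e': 1
  'p': 1
  't': 1
Maximum count = 1
Most frequent = 'a', 'e', 'p', 't' (1 time each)


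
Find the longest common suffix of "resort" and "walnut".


Word 1: "resort"
Word 2: "walnut"
Comparing from end:
  Pos -1: 't' == 't'
  Pos -2: 'r' != 'u' (stop)
LCS = "t" (length 1)


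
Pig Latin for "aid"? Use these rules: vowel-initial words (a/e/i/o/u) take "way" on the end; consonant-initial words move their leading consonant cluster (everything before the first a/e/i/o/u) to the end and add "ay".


Word: "aid"
Starts with vowel → add 'way'
Pig Latin = "aidway"


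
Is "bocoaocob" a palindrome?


Word: "bocoaocob"
Reversed: "bocoaocob"
Forward == Backward? bocoaocob == bocoaocob
Palindrome = Yes


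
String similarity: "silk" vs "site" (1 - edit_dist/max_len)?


Word 1: "silk" (length 4)
Word 2: "site" (length 4)
One optimal edit sequence:
  1. keep 's'
  2. keep 'i'
  3. substitute 'l' -> 't'  (+1)
  4. substitute 'k' -> 'e'  (+1)
Edit distance = 2
Max length = max(4, 4) = 4
Similarity = 1 - 2/4
= 0.5000


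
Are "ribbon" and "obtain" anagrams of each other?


Word 1: "ribbon" → sorted: bbinor
Word 2: "obtain" → sorted: abinot
Same letters? bbinor != abinot
Anagram = No


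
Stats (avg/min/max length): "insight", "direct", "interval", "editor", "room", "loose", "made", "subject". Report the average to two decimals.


Lengths: "insight"=7, "direct"=6, "interval"=8, "editor"=6, "room"=4, "loose"=5, "made"=4, "subject"=7
Sum = 47, Count = 8
Average = 47/8 = 5.88
= avg=5.88, min=4, max=8


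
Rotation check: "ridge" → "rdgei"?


Word: "ridge", Candidate: "rdgei"
Method: check if candidate is substring of word+word
"ridgeridge" contains "rdgei"? No
Is rotation = No


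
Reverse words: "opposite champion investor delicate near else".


Original: "opposite champion investor delicate near else"
Words (1..n): opposite | champion | investor | delicate | near | else
Reversed (n..1): else | near | delicate | investor | champion | opposite
Result = "else near delicate investor champion opposite"


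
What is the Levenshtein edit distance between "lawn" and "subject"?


Word 1: "lawn" (length 4)
Word 2: "subject" (length 7)
One optimal edit sequence (insert/delete/substitute each cost 1):
  1. insert 's'  (+1)
  2. insert 'u'  (+1)
  3. insert 'b'  (+1)
  4. substitute 'l' -> 'j'  (+1)
  5. substitute 'a' -> 'e'  (+1)
  6. substitute 'w' -> 'c'  (+1)
  7. substitute 'n' -> 't'  (+1)
Total edit operations: 7
Edit distance = 7


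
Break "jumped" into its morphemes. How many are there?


Word: "jumped"
Morphemes: jump | -ed
Each morpheme carries meaning
= 2 morphemes


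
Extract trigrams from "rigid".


Word: "rigid" (length 5)
Number of trigrams = 5 - 3 + 1 = 3
  Position 0: "rig"
  Position 1: "igi"
  Position 2: "gid"
Trigrams = "rig", "igi", "gid"


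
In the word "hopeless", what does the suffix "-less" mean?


Suffix: -less
Example: hopeless = hope + -less
Meaning = without


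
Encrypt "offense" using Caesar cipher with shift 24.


Word: "offense"
Shift: 24
Each letter → (letter + shift) mod 26:
  'o' (14) + 24 = 12 → 'm'
  'f' (5) + 24 = 3 → 'd'
  'f' (5) + 24 = 3 → 'd'
  'e' (4) + 24 = 2 → 'c'
  'n' (13) + 24 = 11 → 'l'
  's' (18) + 24 = 16 → 'q'
  'e' (4) + 24 = 2 → 'c'
Result = "mddclqc"


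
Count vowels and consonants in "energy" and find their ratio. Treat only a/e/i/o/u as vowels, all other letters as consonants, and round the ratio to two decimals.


Word: "energy"
Vowels (a,e,i,o,u): 2
Consonants: 4
Ratio = 2/4
= 0.50


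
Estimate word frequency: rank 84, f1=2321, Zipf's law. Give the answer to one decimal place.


Zipf's law: f(r) = f(1) / r
f(1) = 2321
f(84) = 2321 / 84
= 27.6 occurrences


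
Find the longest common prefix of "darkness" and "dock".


Word 1: "darkness"
Word 2: "dock"
Comparing from start:
  Pos 0: 'd' == 'd'
  Pos 1: 'a' != 'o' (stop)
LCP = "d" (length 1)


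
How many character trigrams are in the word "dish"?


Word: "dish" (length 4)
Number of 3-grams = length - 3 + 1 = 4 - 3 + 1
= 2


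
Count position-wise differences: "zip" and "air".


Comparing character by character (same length = 3):
  Pos 0: 'z' vs 'a' !=
  Pos 1: 'i' vs 'i' =
  Pos 2: 'p' vs 'r' !=
Hamming distance = 2


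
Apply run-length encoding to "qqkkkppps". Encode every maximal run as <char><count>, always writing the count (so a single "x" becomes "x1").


String: "qqkkkppps"
Scanning for consecutive runs:
  'q' x 2
  'k' x 3
  'p' x 3
  's' x 1
RLE = "q2k3p3s1"


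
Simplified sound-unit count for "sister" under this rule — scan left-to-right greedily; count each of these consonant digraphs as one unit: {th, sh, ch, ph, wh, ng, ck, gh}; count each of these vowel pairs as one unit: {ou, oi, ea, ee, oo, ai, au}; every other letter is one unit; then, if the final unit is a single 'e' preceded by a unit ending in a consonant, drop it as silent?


Word: "sister" (6 letters)
Left-to-right scan:
  [1] 's' (letter)
  [2] 'i' (letter)
  [3] 's' (letter)
  [4] 't' (letter)
  [5] 'e' (letter)
  [6] 'r' (letter)
Units from scan: 6
Sound units = 6 units


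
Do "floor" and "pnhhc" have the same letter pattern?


Pattern of "floor": [0, 1, 2, 2, 3]
Pattern of "pnhhc": [0, 1, 2, 2, 3]
Patterns match
Same pattern = Yes


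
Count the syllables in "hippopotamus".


Word: "hippopotamus"
Syllable breakdown: hip | po | pot | a | mus
Counting: 5 parts
= 5 syllables


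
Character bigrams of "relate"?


Word: "relate" (length 6)
Number of bigrams = 6 - 2 + 1 = 5
  Position 0: "re"
  Position 1: "el"
  Position 2: "la"
  Position 3: "at"
  Position 4: "te"
Bigrams = "re", "el", "la", "at", "te"


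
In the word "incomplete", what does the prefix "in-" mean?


Prefix: in-
Example: incomplete (in- + complete)
Meaning = not / into


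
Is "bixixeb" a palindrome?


Word: "bixixeb"
Reversed: "bexixib"
Forward == Backward? bixixeb != bexixib
Palindrome = No


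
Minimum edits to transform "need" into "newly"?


Word 1: "need" (length 4)
Word 2: "newly" (length 5)
One optimal edit sequence (insert/delete/substitute each cost 1):
  1. keep 'n'
  2. keep 'e'
  3. insert 'w'  (+1)
  4. substitute 'e' -> 'l'  (+1)
  5. substitute 'd' -> 'y'  (+1)
Total edit operations: 3
Edit distance = 3


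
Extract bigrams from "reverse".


Word: "reverse" (length 7)
Number of bigrams = 7 - 2 + 1 = 6
  Position 0: "re"
  Position 1: "ev"
  Position 2: "ve"
  Position 3: "er"
  Position 4: "rs"
  Position 5: "se"
Bigrams = "re", "ev", "ve", "er", "rs", "se"


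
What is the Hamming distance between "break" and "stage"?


Comparing character by character (same length = 5):
  Pos 0: 'b' vs 's' !=
  Pos 1: 'r' vs 't' !=
  Pos 2: 'e' vs 'a' !=
  Pos 3: 'a' vs 'g' !=
  Pos 4: 'k' vs 'e' !=
Hamming distance = 5


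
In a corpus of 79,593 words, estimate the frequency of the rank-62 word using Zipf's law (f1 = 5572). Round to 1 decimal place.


Zipf's law: f(r) = f(1) / r
f(1) = 5572
f(62) = 5572 / 62
= 89.9 occurrences


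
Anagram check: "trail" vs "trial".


Word 1: "trail" → sorted: ailrt
Word 2: "trial" → sorted: ailrt
Same letters? ailrt == ailrt
Anagram = Yes


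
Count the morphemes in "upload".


Word: "upload"
Morphemes: up- + load
Each morpheme carries meaning
= 2 morphemes


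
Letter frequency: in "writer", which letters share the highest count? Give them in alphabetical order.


Word: "writer"
Letter counts:
  'e': 1
  'i': 1
  'r': 2
  't': 1
  'w': 1
Maximum count = 2
Most frequent = 'r' (2 times each)


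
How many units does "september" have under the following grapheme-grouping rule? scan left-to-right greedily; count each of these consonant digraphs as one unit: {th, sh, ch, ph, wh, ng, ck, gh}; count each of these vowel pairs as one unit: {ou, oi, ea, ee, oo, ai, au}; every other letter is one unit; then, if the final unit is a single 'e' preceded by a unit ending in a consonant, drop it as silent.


Word: "september" (9 letters)
Left-to-right scan:
  [1] 's' (letter)
  [2] 'e' (letter)
  [3] 'p' (letter)
  [4] 't' (letter)
  [5] 'e' (letter)
  [6] 'm' (letter)
  [7] 'b' (letter)
  [8] 'e' (letter)
  [9] 'r' (letter)
Units from scan: 9
Sound units = 9 units


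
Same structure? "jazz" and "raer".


Pattern of "jazz": [0, 1, 2, 2]
Pattern of "raer": [0, 1, 2, 0]
Patterns do not match
Same pattern = No


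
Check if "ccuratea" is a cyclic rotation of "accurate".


Word: "accurate", Candidate: "ccuratea"
Method: check if candidate is substring of word+word
"accurateaccurate" contains "ccuratea"? Yes
Is rotation = Yes


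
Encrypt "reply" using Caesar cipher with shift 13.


Word: "reply"
Shift: 13
Each letter → (letter + shift) mod 26:
  'r' (17) + 13 = 4 → 'e'
  'e' (4) + 13 = 17 → 'r'
  'p' (15) + 13 = 2 → 'c'
  'l' (11) + 13 = 24 → 'y'
  'y' (24) + 13 = 11 → 'l'
Result = "ercyl"


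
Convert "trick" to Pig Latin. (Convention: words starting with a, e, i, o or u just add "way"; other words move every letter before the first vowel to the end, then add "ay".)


Word: "trick"
Starts with consonant(s) → move to end, add 'ay'
Consonant cluster: "tr"
Pig Latin = "icktray"


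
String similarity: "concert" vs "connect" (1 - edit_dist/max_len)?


Word 1: "concert" (length 7)
Word 2: "connect" (length 7)
One optimal edit sequence:
  1. keep 'c'
  2. keep 'o'
  3. keep 'n'
  4. substitute 'c' -> 'n'  (+1)
  5. keep 'e'
  6. substitute 'r' -> 'c'  (+1)
  7. keep 't'
Edit distance = 2
Max length = max(7, 7) = 7
Similarity = 1 - 2/7
= 0.7143


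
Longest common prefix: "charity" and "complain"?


Word 1: "charity"
Word 2: "complain"
Comparing from start:
  Pos 0: 'c' == 'c'
  Pos 1: 'h' != 'o' (stop)
LCP = "c" (length 1)


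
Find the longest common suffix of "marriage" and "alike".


Word 1: "marriage"
Word 2: "alike"
Comparing from end:
  Pos -1: 'e' == 'e'
  Pos -2: 'g' != 'k' (stop)
LCS = "e" (length 1)


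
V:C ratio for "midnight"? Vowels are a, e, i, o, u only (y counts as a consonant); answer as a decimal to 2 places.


Word: "midnight"
Vowels (a,e,i,o,u): 2
Consonants: 6
Ratio = 2/6
= 0.33


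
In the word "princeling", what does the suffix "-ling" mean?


Suffix: -ling
As in: princeling -> prince + -ling
Meaning = small / young


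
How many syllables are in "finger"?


Word: "finger"
Syllable breakdown: fin-ger
Counting: 2 parts
= 2 syllables


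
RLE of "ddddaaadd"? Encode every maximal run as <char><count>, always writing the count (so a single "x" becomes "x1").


String: "ddddaaadd"
Scanning for consecutive runs:
  'd' x 4
  'a' x 3
  'd' x 2
RLE = "d4a3d2"


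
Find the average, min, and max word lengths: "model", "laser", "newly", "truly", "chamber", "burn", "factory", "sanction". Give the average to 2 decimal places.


Lengths: "model"=5, "laser"=5, "newly"=5, "truly"=5, "chamber"=7, "burn"=4, "factory"=7, "sanction"=8
Sum = 46, Count = 8
Average = 46/8 = 5.75
= avg=5.75, min=4, max=8


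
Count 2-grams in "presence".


Word: "presence" (length 8)
Number of 2-grams = length - 2 + 1 = 8 - 2 + 1
= 7


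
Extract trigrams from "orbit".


Word: "orbit" (length 5)
Number of trigrams = 5 - 3 + 1 = 3
  Position 0: "orb"
  Position 1: "rbi"
  Position 2: "bit"
Trigrams = "orb", "rbi", "bit"


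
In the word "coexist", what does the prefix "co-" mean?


Prefix: co-
Example: coexist (co- + exist)
Meaning = together


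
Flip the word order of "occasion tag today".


Original: "occasion tag today"
Words (1..n): occasion | tag | today
Reversed (n..1): today | tag | occasion
Result = "today tag occasion"


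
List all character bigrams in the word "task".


Word: "task" (length 4)
Number of bigrams = 4 - 2 + 1 = 3
  Position 0: "ta"
  Position 1: "as"
  Position 2: "sk"
Bigrams = "ta", "as", "sk"


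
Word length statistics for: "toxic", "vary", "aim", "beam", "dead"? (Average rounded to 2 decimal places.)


Lengths: "toxic"=5, "vary"=4, "aim"=3, "beam"=4, "dead"=4
Sum = 20, Count = 5
Average = 20/5 = 4.00
= avg=4.00, min=3, max=5


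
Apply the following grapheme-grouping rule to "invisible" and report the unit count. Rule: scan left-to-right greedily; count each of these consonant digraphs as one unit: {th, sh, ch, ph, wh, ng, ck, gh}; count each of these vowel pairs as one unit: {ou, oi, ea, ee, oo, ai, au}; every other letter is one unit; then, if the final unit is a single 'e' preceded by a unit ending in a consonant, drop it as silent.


Word: "invisible" (9 letters)
Left-to-right scan:
  1. 'i' (letter)
  2. 'n' (letter)
  3. 'v' (letter)
  4. 'i' (letter)
  5. 's' (letter)
  6. 'i' (letter)
  7. 'b' (letter)
  8. 'l' (letter)
  9. 'e' (letter)
Units from scan: 9
Final unit is 'e' after a consonant -> drop as silent (-1)
Sound units = 8 units


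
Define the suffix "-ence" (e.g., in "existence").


Suffix: -ence
Example: existence = exist + -ence
Meaning = state of


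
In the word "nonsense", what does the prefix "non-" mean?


Prefix: non-
As in: nonsense -> non- + sense
Meaning = not


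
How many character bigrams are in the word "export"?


Word: "export" (length 6)
Number of 2-grams = length - 2 + 1 = 6 - 2 + 1
= 5


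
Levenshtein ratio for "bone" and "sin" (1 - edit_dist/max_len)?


Word 1: "bone" (length 4)
Word 2: "sin" (length 3)
One optimal edit sequence:
  1. substitute 'b' -> 's'  (+1)
  2. substitute 'o' -> 'i'  (+1)
  3. keep 'n'
  4. delete 'e'  (+1)
Edit distance = 3
Max length = max(4, 3) = 4
Similarity = 1 - 3/4
= 0.2500


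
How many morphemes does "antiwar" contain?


Word: "antiwar"
Morphemes: anti- / war
Each morpheme carries meaning
= 2 morphemes


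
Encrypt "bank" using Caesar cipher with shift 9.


Word: "bank"
Shift: 9
Each letter → (letter + shift) mod 26:
  'b' (1) + 9 = 10 → 'k'
  'a' (0) + 9 = 9 → 'j'
  'n' (13) + 9 = 22 → 'w'
  'k' (10) + 9 = 19 → 't'
Result = "kjwt"


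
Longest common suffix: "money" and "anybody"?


Word 1: "money"
Word 2: "anybody"
Comparing from end:
  Pos -1: 'y' == 'y'
  Pos -2: 'e' != 'd' (stop)
LCS = "y" (length 1)


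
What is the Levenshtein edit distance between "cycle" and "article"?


Word 1: "cycle" (length 5)
Word 2: "article" (length 7)
One optimal edit sequence (insert/delete/substitute each cost 1):
  1. insert 'a'  (+1)
  2. insert 'r'  (+1)
  3. substitute 'c' -> 't'  (+1)
  4. substitute 'y' -> 'i'  (+1)
  5. keep 'c'
  6. keep 'l'
  7. keep 'e'
Total edit operations: 4
Edit distance = 4


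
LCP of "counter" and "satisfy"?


Word 1: "counter"
Word 2: "satisfy"
Comparing from start:
  Pos 0: 'c' != 's' (stop)
LCP = "" (length 0)


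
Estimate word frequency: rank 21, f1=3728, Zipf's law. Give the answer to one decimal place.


Zipf's law: f(r) = f(1) / r
f(1) = 3728
f(21) = 3728 / 21
= 177.5 occurrences


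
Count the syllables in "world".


Word: "world"
Syllable breakdown: world
Counting: 1 part
= 1 syllable


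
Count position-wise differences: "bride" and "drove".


Comparing character by character (same length = 5):
  Pos 0: 'b' vs 'd' !=
  Pos 1: 'r' vs 'r' =
  Pos 2: 'i' vs 'o' !=
  Pos 3: 'd' vs 'v' !=
  Pos 4: 'e' vs 'e' =
Hamming distance = 3


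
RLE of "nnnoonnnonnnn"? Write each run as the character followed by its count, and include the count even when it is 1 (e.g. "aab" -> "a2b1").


String: "nnnoonnnonnnn"
Scanning for consecutive runs:
  'n' x 3
  'o' x 2
  'n' x 3
  'o' x 1
  'n' x 4
RLE = "n3o2n3o1n4"


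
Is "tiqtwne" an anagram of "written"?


Word 1: "written" → sorted: einrttw
Word 2: "tiqtwne" → sorted: einqttw
Same letters? einrttw != einqttw
Anagram = No


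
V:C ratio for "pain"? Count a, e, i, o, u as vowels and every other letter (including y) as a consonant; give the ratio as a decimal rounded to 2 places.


Word: "pain"
Vowels (a,e,i,o,u): 2
Consonants: 2
Ratio = 2/2
= 1.00


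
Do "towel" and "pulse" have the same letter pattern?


Pattern of "towel": [0, 1, 2, 3, 4]
Pattern of "pulse": [0, 1, 2, 3, 4]
Patterns match
Same pattern = Yes


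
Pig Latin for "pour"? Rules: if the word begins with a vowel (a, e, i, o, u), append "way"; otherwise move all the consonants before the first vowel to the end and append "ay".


Word: "pour"
Starts with consonant(s) → move to end, add 'ay'
Consonant cluster: "p"
Pig Latin = "ourpay"


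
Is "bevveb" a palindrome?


Word: "bevveb"
Reversed: "bevveb"
Forward == Backward? bevveb == bevveb
Palindrome = Yes


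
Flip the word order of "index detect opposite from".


Original: "index detect opposite from"
Words (1..n): index | detect | opposite | from
Reversed (n..1): from | opposite | detect | index
Result = "from opposite detect index"


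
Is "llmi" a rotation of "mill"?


Word: "mill", Candidate: "llmi"
Method: check if candidate is substring of word+word
"millmill" contains "llmi"? Yes
Is rotation = Yes


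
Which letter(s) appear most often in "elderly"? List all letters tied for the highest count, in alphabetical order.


Word: "elderly"
Letter counts:
  'd': 1
  'e': 2
  'l': 2
  'r': 1
  'y': 1
Maximum count = 2
Most frequent = 'e', 'l' (2 times each)


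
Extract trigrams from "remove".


Word: "remove" (length 6)
Number of trigrams = 6 - 3 + 1 = 4
  Position 0: "rem"
  Position 1: "emo"
  Position 2: "mov"
  Position 3: "ove"
Trigrams = "rem", "emo", "mov", "ove"


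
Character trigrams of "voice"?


Word: "voice" (length 5)
Number of trigrams = 5 - 3 + 1 = 3
  Position 0: "voi"
  Position 1: "oic"
  Position 2: "ice"
Trigrams = "voi", "oic", "ice"


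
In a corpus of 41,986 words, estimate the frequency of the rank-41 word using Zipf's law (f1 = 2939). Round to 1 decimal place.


Zipf's law: f(r) = f(1) / r
f(1) = 2939
f(41) = 2939 / 41
= 71.7 occurrences


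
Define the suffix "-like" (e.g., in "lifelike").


Suffix: -like
Example: lifelike = life + -like
Meaning = resembling


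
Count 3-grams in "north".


Word: "north" (length 5)
Number of 3-grams = length - 3 + 1 = 5 - 3 + 1
= 3


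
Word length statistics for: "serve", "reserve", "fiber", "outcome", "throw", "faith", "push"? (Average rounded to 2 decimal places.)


Lengths: "serve"=5, "reserve"=7, "fiber"=5, "outcome"=7, "throw"=5, "faith"=5, "push"=4
Sum = 38, Count = 7
Average = 38/7 = 5.43
= avg=5.43, min=4, max=7


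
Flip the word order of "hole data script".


Original: "hole data script"
Words (1..n): hole | data | script
Reversed (n..1): script | data | hole
Result = "script data hole"


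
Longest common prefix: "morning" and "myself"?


Word 1: "morning"
Word 2: "myself"
Comparing from start:
  Pos 0: 'm' == 'm'
  Pos 1: 'o' != 'y' (stop)
LCP = "m" (length 1)


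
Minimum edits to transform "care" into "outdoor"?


Word 1: "care" (length 4)
Word 2: "outdoor" (length 7)
One optimal edit sequence (insert/delete/substitute each cost 1):
  1. insert 'o'  (+1)
  2. insert 'u'  (+1)
  3. insert 't'  (+1)
  4. substitute 'c' -> 'd'  (+1)
  5. substitute 'a' -> 'o'  (+1)
  6. substitute 'r' -> 'o'  (+1)
  7. substitute 'e' -> 'r'  (+1)
Total edit operations: 7
Edit distance = 7


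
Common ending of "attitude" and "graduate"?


Word 1: "attitude"
Word 2: "graduate"
Comparing from end:
  Pos -1: 'e' == 'e'
  Pos -2: 'd' != 't' (stop)
LCS = "e" (length 1)


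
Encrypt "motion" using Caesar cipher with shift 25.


Word: "motion"
Shift: 25
Each letter → (letter + shift) mod 26:
  'm' (12) + 25 = 11 → 'l'
  'o' (14) + 25 = 13 → 'n'
  't' (19) + 25 = 18 → 's'
  'i' (8) + 25 = 7 → 'h'
  'o' (14) + 25 = 13 → 'n'
  'n' (13) + 25 = 12 → 'm'
Result = "lnshnm"


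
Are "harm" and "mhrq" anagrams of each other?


Word 1: "harm" → sorted: ahmr
Word 2: "mhrq" → sorted: hmqr
Same letters? ahmr != hmqr
Anagram = No


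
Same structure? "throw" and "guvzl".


Pattern of "throw": [0, 1, 2, 3, 4]
Pattern of "guvzl": [0, 1, 2, 3, 4]
Patterns match
Same pattern = Yes


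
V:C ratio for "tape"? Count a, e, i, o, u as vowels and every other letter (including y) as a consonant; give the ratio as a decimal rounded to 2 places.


Word: "tape"
Vowels (a,e,i,o,u): 2
Consonants: 2
Ratio = 2/2
= 1.00


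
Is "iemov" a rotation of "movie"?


Word: "movie", Candidate: "iemov"
Method: check if candidate is substring of word+word
"moviemovie" contains "iemov"? Yes
Is rotation = Yes


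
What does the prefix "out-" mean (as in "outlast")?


Prefix: out-
Example: outlast = out- + last
Meaning = surpass


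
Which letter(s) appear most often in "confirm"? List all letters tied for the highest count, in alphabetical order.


Word: "confirm"
Letter counts:
  'c': 1
  'f': 1
  'i': 1
  'm': 1
  'n': 1
  'o': 1
  'r': 1
Maximum count = 1
Most frequent = 'c', 'f', 'i', 'm', 'n', 'o', 'r' (1 time each)


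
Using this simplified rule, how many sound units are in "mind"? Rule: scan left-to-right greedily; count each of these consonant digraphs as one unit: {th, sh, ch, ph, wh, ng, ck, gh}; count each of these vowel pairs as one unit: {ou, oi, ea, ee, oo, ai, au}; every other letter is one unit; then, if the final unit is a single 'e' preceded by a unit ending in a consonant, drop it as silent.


Word: "mind" (4 letters)
Left-to-right scan:
  [1] 'm' (letter)
  [2] 'i' (letter)
  [3] 'n' (letter)
  [4] 'd' (letter)
Units from scan: 4
Sound units = 4 units


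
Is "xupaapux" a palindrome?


Word: "xupaapux"
Reversed: "xupaapux"
Forward == Backward? xupaapux == xupaapux
Palindrome = Yes


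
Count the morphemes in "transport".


Word: "transport"
Morphemes: trans- / port
Each morpheme carries meaning
= 2 morphemes


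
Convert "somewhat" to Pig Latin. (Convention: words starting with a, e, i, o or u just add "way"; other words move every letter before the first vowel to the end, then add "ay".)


Word: "somewhat"
Starts with consonant(s) → move to end, add 'ay'
Consonant cluster: "s"
Pig Latin = "omewhatsay"


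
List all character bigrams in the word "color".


Word: "color" (length 5)
Number of bigrams = 5 - 2 + 1 = 4
  Position 0: "co"
  Position 1: "ol"
  Position 2: "lo"
  Position 3: "or"
Bigrams = "co", "ol", "lo", "or"


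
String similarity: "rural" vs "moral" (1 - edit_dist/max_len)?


Word 1: "rural" (length 5)
Word 2: "moral" (length 5)
One optimal edit sequence:
  1. substitute 'r' -> 'm'  (+1)
  2. substitute 'u' -> 'o'  (+1)
  3. keep 'r'
  4. keep 'a'
  5. keep 'l'
Edit distance = 2
Max length = max(5, 5) = 5
Similarity = 1 - 2/5
= 0.6000


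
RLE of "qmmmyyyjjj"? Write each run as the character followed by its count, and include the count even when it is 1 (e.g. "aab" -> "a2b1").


String: "qmmmyyyjjj"
Scanning for consecutive runs:
  'q' x 1
  'm' x 3
  'y' x 3
  'j' x 3
RLE = "q1m3y3j3"


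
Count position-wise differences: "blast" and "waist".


Comparing character by character (same length = 5):
  Pos 0: 'b' vs 'w' !=
  Pos 1: 'l' vs 'a' !=
  Pos 2: 'a' vs 'i' !=
  Pos 3: 's' vs 's' =
  Pos 4: 't' vs 't' =
Hamming distance = 3


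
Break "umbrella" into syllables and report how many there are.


Word: "umbrella"
Syllable breakdown: um / brel / la
Counting: 3 parts
= 3 syllables


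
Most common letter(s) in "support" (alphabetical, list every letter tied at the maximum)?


Word: "support"
Letter counts:
  'o': 1
  'p': 2
  'r': 1
  's': 1
  't': 1
  'u': 1
Maximum count = 2
Most frequent = 'p' (2 times each)


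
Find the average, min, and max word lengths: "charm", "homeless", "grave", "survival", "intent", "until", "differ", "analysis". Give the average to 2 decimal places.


Lengths: "charm"=5, "homeless"=8, "grave"=5, "survival"=8, "intent"=6, "until"=5, "differ"=6, "analysis"=8
Sum = 51, Count = 8
Average = 51/8 = 6.38
= avg=6.38, min=5, max=8


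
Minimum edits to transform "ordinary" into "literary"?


Word 1: "ordinary" (length 8)
Word 2: "literary" (length 8)
One optimal edit sequence (insert/delete/substitute each cost 1):
  1. substitute 'o' -> 'l'  (+1)
  2. substitute 'r' -> 'i'  (+1)
  3. substitute 'd' -> 't'  (+1)
  4. substitute 'i' -> 'e'  (+1)
  5. substitute 'n' -> 'r'  (+1)
  6. keep 'a'
  7. keep 'r'
  8. keep 'y'
Total edit operations: 5
Edit distance = 5


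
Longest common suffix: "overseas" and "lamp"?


Word 1: "overseas"
Word 2: "lamp"
Comparing from end:
  Pos -1: 's' != 'p' (stop)
LCS = "" (length 0)


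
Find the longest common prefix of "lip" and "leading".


Word 1: "lip"
Word 2: "leading"
Comparing from start:
  Pos 0: 'l' == 'l'
  Pos 1: 'i' != 'e' (stop)
LCP = "l" (length 1)


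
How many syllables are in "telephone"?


Word: "telephone"
Syllable breakdown: tel / e / phone
Counting: 3 parts
= 3 syllables


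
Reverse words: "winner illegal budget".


Original: "winner illegal budget"
Words (1..n): winner | illegal | budget
Reversed (n..1): budget | illegal | winner
Result = "budget illegal winner"


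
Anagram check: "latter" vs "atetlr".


Word 1: "latter" → sorted: aelrtt
Word 2: "atetlr" → sorted: aelrtt
Same letters? aelrtt == aelrtt
Anagram = Yes


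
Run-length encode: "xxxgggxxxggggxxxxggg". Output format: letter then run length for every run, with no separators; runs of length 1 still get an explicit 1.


String: "xxxgggxxxggggxxxxggg"
Scanning for consecutive runs:
  'x' x 3
  'g' x 3
  'x' x 3
  'g' x 4
  'x' x 4
  'g' x 3
RLE = "x3g3x3g4x4g3"


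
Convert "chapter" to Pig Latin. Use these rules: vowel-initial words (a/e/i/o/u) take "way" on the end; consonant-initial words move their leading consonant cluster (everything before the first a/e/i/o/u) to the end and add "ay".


Word: "chapter"
Starts with consonant(s) → move to end, add 'ay'
Consonant cluster: "ch"
Pig Latin = "apterchay"


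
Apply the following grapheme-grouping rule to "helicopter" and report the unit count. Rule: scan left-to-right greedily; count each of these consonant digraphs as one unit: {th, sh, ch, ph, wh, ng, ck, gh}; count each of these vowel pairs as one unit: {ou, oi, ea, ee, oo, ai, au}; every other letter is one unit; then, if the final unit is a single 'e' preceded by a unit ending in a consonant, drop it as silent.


Word: "helicopter" (10 letters)
Left-to-right scan:
  (1) 'h' (letter)
  (2) 'e' (letter)
  (3) 'l' (letter)
  (4) 'i' (letter)
  (5) 'c' (letter)
  (6) 'o' (letter)
  (7) 'p' (letter)
  (8) 't' (letter)
  (9) 'e' (letter)
  (10) 'r' (letter)
Units from scan: 10
Sound units = 10 units


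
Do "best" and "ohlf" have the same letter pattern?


Pattern of "best": [0, 1, 2, 3]
Pattern of "ohlf": [0, 1, 2, 3]
Patterns match
Same pattern = Yes


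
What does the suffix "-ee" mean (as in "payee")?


Suffix: -ee
Example: payee (pay + -ee)
Meaning = one who receives


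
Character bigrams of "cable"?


Word: "cable" (length 5)
Number of bigrams = 5 - 2 + 1 = 4
  Position 0: "ca"
  Position 1: "ab"
  Position 2: "bl"
  Position 3: "le"
Bigrams = "ca", "ab", "bl", "le"


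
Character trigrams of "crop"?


Word: "crop" (length 4)
Number of trigrams = 4 - 3 + 1 = 2
  Position 0: "cro"
  Position 1: "rop"
Trigrams = "cro", "rop"


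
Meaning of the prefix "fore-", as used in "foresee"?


Prefix: fore-
As in: foresee -> fore- + see
Meaning = before


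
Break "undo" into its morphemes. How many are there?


Word: "undo"
Morphemes: un- + do
Each morpheme carries meaning
= 2 morphemes


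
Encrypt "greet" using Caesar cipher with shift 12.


Word: "greet"
Shift: 12
Each letter → (letter + shift) mod 26:
  'g' (6) + 12 = 18 → 's'
  'r' (17) + 12 = 3 → 'd'
  'e' (4) + 12 = 16 → 'q'
  'e' (4) + 12 = 16 → 'q'
  't' (19) + 12 = 5 → 'f'
Result = "sdqqf"


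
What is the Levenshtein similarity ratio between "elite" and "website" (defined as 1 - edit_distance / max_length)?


Word 1: "elite" (length 5)
Word 2: "website" (length 7)
One optimal edit sequence:
  1. insert 'w'  (+1)
  2. keep 'e'
  3. insert 'b'  (+1)
  4. substitute 'l' -> 's'  (+1)
  5. keep 'i'
  6. keep 't'
  7. keep 'e'
Edit distance = 3
Max length = max(5, 7) = 7
Similarity = 1 - 3/7
= 0.5714


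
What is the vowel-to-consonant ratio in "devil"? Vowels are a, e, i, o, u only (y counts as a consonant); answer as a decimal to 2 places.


Word: "devil"
Vowels (a,e,i,o,u): 2
Consonants: 3
Ratio = 2/3
= 0.67


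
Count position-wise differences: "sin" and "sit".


Comparing character by character (same length = 3):
  Pos 0: 's' vs 's' =
  Pos 1: 'i' vs 'i' =
  Pos 2: 'n' vs 't' !=
Hamming distance = 1


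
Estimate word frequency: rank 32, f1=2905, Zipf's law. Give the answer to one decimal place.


Zipf's law: f(r) = f(1) / r
f(1) = 2905
f(32) = 2905 / 32
= 90.8 occurrences


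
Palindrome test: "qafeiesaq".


Word: "qafeiesaq"
Reversed: "qaseiefaq"
Forward == Backward? qafeiesaq != qaseiefaq
Palindrome = No


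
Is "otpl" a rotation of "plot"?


Word: "plot", Candidate: "otpl"
Method: check if candidate is substring of word+word
"plotplot" contains "otpl"? Yes
Is rotation = Yes


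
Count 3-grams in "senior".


Word: "senior" (length 6)
Number of 3-grams = length - 3 + 1 = 6 - 3 + 1
= 4


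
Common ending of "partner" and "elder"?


Word 1: "partner"
Word 2: "elder"
Comparing from end:
  Pos -1: 'r' == 'r'
  Pos -2: 'e' == 'e'
  Pos -3: 'n' != 'd' (stop)
LCS = "er" (length 2)


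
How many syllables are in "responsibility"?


Word: "responsibility"
Syllable breakdown: re-spon-si-bil-i-ty
Counting: 6 parts
= 6 syllables


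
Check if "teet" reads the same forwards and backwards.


Word: "teet"
Reversed: "teet"
Forward == Backward? teet == teet
Palindrome = Yes


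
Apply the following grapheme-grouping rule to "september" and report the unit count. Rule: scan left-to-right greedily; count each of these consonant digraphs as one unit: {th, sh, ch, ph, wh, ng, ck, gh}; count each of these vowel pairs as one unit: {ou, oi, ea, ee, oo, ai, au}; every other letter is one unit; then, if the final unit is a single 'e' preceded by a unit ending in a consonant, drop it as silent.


Word: "september" (9 letters)
Left-to-right scan:
  (1) 's' (letter)
  (2) 'e' (letter)
  (3) 'p' (letter)
  (4) 't' (letter)
  (5) 'e' (letter)
  (6) 'm' (letter)
  (7) 'b' (letter)
  (8) 'e' (letter)
  (9) 'r' (letter)
Units from scan: 9
Sound units = 9 units


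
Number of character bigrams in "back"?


Word: "back" (length 4)
Number of 2-grams = length - 2 + 1 = 4 - 2 + 1
= 3


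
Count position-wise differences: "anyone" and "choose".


Comparing character by character (same length = 6):
  Pos 0: 'a' vs 'c' !=
  Pos 1: 'n' vs 'h' !=
  Pos 2: 'y' vs 'o' !=
  Pos 3: 'o' vs 'o' =
  Pos 4: 'n' vs 's' !=
  Pos 5: 'e' vs 'e' =
Hamming distance = 4


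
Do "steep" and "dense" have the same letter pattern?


Pattern of "steep": [0, 1, 2, 2, 3]
Pattern of "dense": [0, 1, 2, 3, 1]
Patterns do not match
Same pattern = No


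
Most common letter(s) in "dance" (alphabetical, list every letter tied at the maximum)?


Word: "dance"
Letter counts:
  'a': 1
  'c': 1
  'd': 1
  'e': 1
  'n': 1
Maximum count = 1
Most frequent = 'a', 'c', 'd', 'e', 'n' (1 time each)


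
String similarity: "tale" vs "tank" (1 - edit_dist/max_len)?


Word 1: "tale" (length 4)
Word 2: "tank" (length 4)
One optimal edit sequence:
  1. keep 't'
  2. keep 'a'
  3. substitute 'l' -> 'n'  (+1)
  4. substitute 'e' -> 'k'  (+1)
Edit distance = 2
Max length = max(4, 4) = 4
Similarity = 1 - 2/4
= 0.5000


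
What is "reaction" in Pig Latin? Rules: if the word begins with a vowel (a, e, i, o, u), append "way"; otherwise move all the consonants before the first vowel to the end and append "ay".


Word: "reaction"
Starts with consonant(s) → move to end, add 'ay'
Consonant cluster: "r"
Pig Latin = "eactionray"


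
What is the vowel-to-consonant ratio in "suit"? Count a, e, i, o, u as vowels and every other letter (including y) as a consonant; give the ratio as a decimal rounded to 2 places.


Word: "suit"
Vowels (a,e,i,o,u): 2
Consonants: 2
Ratio = 2/2
= 1.00


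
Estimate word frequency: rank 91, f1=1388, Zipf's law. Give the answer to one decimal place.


Zipf's law: f(r) = f(1) / r
f(1) = 1388
f(91) = 1388 / 91
= 15.3 occurrences


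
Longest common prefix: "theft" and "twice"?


Word 1: "theft"
Word 2: "twice"
Comparing from start:
  Pos 0: 't' == 't'
  Pos 1: 'h' != 'w' (stop)
LCP = "t" (length 1)


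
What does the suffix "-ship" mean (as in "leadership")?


Suffix: -ship
Example: leadership = leader + -ship
Meaning = state / position


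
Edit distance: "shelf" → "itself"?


Word 1: "shelf" (length 5)
Word 2: "itself" (length 6)
One optimal edit sequence (insert/delete/substitute each cost 1):
  1. insert 'i'  (+1)
  2. substitute 's' -> 't'  (+1)
  3. substitute 'h' -> 's'  (+1)
  4. keep 'e'
  5. keep 'l'
  6. keep 'f'
Total edit operations: 3
Edit distance = 3


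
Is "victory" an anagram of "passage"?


Word 1: "passage" → sorted: aaegpss
Word 2: "victory" → sorted: ciortvy
Same letters? aaegpss != ciortvy
Anagram = No


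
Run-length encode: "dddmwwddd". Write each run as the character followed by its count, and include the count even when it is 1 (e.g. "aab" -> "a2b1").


String: "dddmwwddd"
Scanning for consecutive runs:
  'd' x 3
  'm' x 1
  'w' x 2
  'd' x 3
RLE = "d3m1w2d3"


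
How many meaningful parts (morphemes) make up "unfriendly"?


Word: "unfriendly"
Morphemes: un- + friend + -ly
Each morpheme carries meaning
= 3 morphemes
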